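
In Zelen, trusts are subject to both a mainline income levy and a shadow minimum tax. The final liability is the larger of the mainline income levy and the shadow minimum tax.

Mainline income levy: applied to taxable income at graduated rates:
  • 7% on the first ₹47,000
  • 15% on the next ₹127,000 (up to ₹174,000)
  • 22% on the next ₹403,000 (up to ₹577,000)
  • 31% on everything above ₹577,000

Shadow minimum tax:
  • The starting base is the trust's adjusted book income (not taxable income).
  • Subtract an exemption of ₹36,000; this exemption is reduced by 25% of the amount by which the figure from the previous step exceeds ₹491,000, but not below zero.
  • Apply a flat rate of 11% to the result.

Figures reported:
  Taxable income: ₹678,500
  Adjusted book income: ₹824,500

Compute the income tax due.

Mainline income levy:
  ₹47,000 × 7% = ₹3,290
  ₹127,000 × 15% = ₹19,050
  ₹403,000 × 22% = ₹88,660
  ₹101,500 × 31% = ₹31,465
  → ₹142,465

Shadow minimum tax:
  Base (adjusted book income): ₹824,500
  Exemption: 25% × (₹824,500 − ₹491,000) = ₹83,375 ≥ ₹36,000, so the exemption is fully phased out
  Base: ₹824,500 − ₹0 = ₹824,500
  ₹824,500 × 11% = ₹90,695

₹142,465 > ₹90,695, so the mainline income levy governs.

₹142,465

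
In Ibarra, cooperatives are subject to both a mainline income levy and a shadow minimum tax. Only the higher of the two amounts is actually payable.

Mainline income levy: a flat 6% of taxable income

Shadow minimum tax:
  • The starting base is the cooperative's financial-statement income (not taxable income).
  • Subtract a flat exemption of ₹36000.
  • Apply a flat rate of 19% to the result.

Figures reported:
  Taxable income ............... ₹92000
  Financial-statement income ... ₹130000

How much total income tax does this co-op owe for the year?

₹17860

Shadow minimum tax:
  Base (financial-statement income): ₹130000
  Less exemption ₹36000 → base ₹94000
  ₹94000 × 19% = ₹17860

Mainline income levy:
  ₹92000 × 6% = ₹5520

₹17860 > ₹5520, so the shadow minimum tax is the binding amount.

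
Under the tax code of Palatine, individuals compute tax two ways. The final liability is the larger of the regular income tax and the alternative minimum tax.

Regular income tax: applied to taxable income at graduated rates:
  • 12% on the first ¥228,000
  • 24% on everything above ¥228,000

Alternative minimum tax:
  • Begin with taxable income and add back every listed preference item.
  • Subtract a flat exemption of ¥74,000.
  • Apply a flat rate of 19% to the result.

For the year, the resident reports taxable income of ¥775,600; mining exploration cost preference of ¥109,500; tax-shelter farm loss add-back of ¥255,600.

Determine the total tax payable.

Regular income tax:
  ¥228,000 × 12% = ¥27,360
  ¥547,600 × 24% = ¥131,424
  → ¥158,784

Alternative minimum tax:
  Adjusted income: ¥775,600 + ¥109,500 + ¥255,600 = ¥1,140,700
  Less exemption ¥74,000 → base ¥1,066,700
  ¥1,066,700 × 19% = ¥202,673

¥202,673 > ¥158,784, so the alternative minimum tax is the binding amount.

¥202,673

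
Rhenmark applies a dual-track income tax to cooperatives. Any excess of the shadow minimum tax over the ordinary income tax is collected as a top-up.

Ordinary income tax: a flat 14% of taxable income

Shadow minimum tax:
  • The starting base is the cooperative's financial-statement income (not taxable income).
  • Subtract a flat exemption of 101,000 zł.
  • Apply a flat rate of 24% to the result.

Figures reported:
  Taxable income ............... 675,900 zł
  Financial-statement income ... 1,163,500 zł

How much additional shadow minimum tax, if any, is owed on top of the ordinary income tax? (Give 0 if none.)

160,374 zł

Ordinary income tax:
  675,900 zł × 14% = 94,626 zł

Shadow minimum tax:
  Base (financial-statement income): 1,163,500 zł
  Less exemption 101,000 zł → base 1,062,500 zł
  1,062,500 zł × 24% = 255,000 zł

Excess of shadow minimum tax over ordinary income tax: 255,000 zł − 94,626 zł = 160,374 zł.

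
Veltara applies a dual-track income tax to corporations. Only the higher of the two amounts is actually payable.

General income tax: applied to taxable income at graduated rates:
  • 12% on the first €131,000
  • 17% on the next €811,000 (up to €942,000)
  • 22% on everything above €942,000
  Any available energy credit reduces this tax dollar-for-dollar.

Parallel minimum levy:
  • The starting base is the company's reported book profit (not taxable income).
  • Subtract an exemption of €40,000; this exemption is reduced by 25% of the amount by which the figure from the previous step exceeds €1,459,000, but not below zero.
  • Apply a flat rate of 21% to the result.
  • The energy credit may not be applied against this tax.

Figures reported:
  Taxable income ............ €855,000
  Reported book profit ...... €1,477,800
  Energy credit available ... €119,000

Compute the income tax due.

Parallel minimum levy:
  Base (reported book profit): €1,477,800
  Exemption: €40,000 − 25% × (€1,477,800 − €1,459,000) = €40,000 − €4,700 = €35,300
  Base: €1,477,800 − €35,300 = €1,442,500
  €1,442,500 × 21% = €302,925

General income tax:
  €131,000 × 12% = €15,720
  €724,000 × 17% = €123,080
  → €138,800
  Less energy credit €119,000 → €19,800

€302,925 > €19,800, so the parallel minimum levy is the binding amount.

€302,925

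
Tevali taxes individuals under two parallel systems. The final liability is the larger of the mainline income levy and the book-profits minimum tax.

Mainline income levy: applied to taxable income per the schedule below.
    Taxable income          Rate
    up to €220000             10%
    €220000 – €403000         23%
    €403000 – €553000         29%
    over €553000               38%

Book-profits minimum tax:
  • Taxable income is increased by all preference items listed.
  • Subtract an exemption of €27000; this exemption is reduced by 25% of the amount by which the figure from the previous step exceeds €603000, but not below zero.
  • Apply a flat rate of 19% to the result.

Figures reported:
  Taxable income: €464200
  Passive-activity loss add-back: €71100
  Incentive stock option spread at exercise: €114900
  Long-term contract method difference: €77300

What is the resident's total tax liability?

Mainline income levy:
  €220000 × 10% = €22000
  €183000 × 23% = €42090
  €61200 × 29% = €17748
  → €81838

Book-profits minimum tax:
  Adjusted income: €464200 + €71100 + €114900 + €77300 = €727500
  Exemption: 25% × (€727500 − €603000) = €31125 ≥ €27000, so the exemption is fully phased out
  Base: €727500 − €0 = €727500
  €727500 × 19% = €138225

€138225 > €81838, so the book-profits minimum tax is the binding amount.

€138225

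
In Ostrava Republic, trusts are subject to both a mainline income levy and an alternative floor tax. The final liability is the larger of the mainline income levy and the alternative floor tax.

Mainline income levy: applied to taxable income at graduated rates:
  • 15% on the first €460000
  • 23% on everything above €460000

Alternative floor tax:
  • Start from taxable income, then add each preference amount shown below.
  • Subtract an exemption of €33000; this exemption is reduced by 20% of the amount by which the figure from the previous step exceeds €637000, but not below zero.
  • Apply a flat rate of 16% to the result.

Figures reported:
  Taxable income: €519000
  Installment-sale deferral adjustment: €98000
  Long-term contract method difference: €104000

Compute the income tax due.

€112768

Alternative floor tax:
  Adjusted income: €519000 + €98000 + €104000 = €721000
  Exemption: €33000 − 20% × (€721000 − €637000) = €33000 − €16800 = €16200
  Base: €721000 − €16200 = €704800
  €704800 × 16% = €112768

Mainline income levy:
  €460000 × 15% = €69000
  €59000 × 23% = €13570
  → €82570

€112768 > €82570, so the alternative floor tax is the binding amount.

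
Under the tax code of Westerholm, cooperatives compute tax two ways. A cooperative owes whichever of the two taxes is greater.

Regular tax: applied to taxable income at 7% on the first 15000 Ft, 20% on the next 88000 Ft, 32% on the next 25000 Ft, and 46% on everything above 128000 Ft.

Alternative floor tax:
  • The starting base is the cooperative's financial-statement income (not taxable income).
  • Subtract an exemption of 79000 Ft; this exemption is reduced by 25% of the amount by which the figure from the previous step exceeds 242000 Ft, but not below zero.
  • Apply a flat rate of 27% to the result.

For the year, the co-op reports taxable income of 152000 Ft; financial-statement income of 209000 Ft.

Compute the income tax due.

Alternative floor tax:
  Base (financial-statement income): 209000 Ft
  Exemption: 209000 Ft ≤ 242000 Ft, so full 79000 Ft applies
  Base: 209000 Ft − 79000 Ft = 130000 Ft
  130000 Ft × 27% = 35100 Ft

Regular tax:
  15000 Ft × 7% = 1050 Ft
  88000 Ft × 20% = 17600 Ft
  25000 Ft × 32% = 8000 Ft
  24000 Ft × 46% = 11040 Ft
  → 37690 Ft

37690 Ft > 35100 Ft, so the regular tax governs.

37690 Ft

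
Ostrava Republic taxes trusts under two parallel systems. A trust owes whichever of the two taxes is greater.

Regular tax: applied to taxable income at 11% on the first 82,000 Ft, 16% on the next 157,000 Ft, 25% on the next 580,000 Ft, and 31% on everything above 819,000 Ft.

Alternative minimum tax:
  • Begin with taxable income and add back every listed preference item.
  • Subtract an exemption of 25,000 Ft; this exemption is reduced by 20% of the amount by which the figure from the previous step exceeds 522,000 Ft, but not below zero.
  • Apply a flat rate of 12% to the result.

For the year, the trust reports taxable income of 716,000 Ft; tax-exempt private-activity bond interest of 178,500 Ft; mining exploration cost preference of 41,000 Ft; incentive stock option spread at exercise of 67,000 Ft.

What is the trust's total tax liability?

Regular tax:
  82,000 Ft × 11% = 9,020 Ft
  157,000 Ft × 16% = 25,120 Ft
  477,000 Ft × 25% = 119,250 Ft
  → 153,390 Ft

Alternative minimum tax:
  Adjusted income: 716,000 Ft + 178,500 Ft + 41,000 Ft + 67,000 Ft = 1,002,500 Ft
  Exemption: 20% × (1,002,500 Ft − 522,000 Ft) = 96,100 Ft ≥ 25,000 Ft, so the exemption is fully phased out
  Base: 1,002,500 Ft − 0 Ft = 1,002,500 Ft
  1,002,500 Ft × 12% = 120,300 Ft

153,390 Ft > 120,300 Ft, so the regular tax governs.

153,390 Ft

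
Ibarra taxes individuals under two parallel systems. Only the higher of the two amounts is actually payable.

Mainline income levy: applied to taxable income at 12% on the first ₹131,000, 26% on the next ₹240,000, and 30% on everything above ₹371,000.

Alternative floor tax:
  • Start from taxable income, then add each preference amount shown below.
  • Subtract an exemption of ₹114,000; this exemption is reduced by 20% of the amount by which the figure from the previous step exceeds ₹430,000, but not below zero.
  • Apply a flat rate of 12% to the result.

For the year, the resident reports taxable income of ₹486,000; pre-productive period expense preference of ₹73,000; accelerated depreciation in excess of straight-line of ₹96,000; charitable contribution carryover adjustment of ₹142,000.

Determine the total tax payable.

Mainline income levy:
  ₹131,000 × 12% = ₹15,720
  ₹240,000 × 26% = ₹62,400
  ₹115,000 × 30% = ₹34,500
  → ₹112,620

Alternative floor tax:
  Adjusted income: ₹486,000 + ₹73,000 + ₹96,000 + ₹142,000 = ₹797,000
  Exemption: ₹114,000 − 20% × (₹797,000 − ₹430,000) = ₹114,000 − ₹73,400 = ₹40,600
  Base: ₹797,000 − ₹40,600 = ₹756,400
  ₹756,400 × 12% = ₹90,768

₹112,620 > ₹90,768, so the mainline income levy governs.

₹112,620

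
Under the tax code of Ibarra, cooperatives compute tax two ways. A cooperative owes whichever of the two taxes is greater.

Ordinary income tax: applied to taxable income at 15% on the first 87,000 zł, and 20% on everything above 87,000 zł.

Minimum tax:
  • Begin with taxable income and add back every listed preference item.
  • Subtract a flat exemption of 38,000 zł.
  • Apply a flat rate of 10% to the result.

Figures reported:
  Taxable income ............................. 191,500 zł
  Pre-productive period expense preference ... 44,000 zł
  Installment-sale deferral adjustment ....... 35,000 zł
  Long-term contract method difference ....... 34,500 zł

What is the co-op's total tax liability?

Ordinary income tax:
  87,000 zł × 15% = 13,050 zł
  104,500 zł × 20% = 20,900 zł
  → 33,950 zł

Minimum tax:
  Adjusted income: 191,500 zł + 44,000 zł + 35,000 zł + 34,500 zł = 305,000 zł
  Less exemption 38,000 zł → base 267,000 zł
  267,000 zł × 10% = 26,700 zł

33,950 zł > 26,700 zł, so the ordinary income tax governs.

33,950 zł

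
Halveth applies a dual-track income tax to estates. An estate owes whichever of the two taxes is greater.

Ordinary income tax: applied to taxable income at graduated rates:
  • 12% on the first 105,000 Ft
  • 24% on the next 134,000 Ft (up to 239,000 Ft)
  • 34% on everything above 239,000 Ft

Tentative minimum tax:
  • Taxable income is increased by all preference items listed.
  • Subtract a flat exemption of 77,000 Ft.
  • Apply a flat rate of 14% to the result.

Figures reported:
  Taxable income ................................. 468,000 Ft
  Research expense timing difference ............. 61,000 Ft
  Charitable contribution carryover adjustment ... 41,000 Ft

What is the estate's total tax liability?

Tentative minimum tax:
  Adjusted income: 468,000 Ft + 61,000 Ft + 41,000 Ft = 570,000 Ft
  Less exemption 77,000 Ft → base 493,000 Ft
  493,000 Ft × 14% = 69,020 Ft

Ordinary income tax:
  105,000 Ft × 12% = 12,600 Ft
  134,000 Ft × 24% = 32,160 Ft
  229,000 Ft × 34% = 77,860 Ft
  → 122,620 Ft

122,620 Ft > 69,020 Ft, so the ordinary income tax governs.

122,620 Ft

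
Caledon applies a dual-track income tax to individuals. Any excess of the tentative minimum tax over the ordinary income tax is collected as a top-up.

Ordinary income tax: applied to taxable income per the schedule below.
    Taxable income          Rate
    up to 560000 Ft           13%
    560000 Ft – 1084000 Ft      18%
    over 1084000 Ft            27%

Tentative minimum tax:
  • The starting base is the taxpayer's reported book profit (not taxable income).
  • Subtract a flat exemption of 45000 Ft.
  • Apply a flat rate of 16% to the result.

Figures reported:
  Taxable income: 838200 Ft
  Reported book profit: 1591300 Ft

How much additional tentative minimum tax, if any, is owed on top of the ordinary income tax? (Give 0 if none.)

124532 Ft

Ordinary income tax:
  560000 Ft × 13% = 72800 Ft
  278200 Ft × 18% = 50076 Ft
  → 122876 Ft

Tentative minimum tax:
  Base (reported book profit): 1591300 Ft
  Less exemption 45000 Ft → base 1546300 Ft
  1546300 Ft × 16% = 247408 Ft

Excess of tentative minimum tax over ordinary income tax: 247408 Ft − 122876 Ft = 124532 Ft.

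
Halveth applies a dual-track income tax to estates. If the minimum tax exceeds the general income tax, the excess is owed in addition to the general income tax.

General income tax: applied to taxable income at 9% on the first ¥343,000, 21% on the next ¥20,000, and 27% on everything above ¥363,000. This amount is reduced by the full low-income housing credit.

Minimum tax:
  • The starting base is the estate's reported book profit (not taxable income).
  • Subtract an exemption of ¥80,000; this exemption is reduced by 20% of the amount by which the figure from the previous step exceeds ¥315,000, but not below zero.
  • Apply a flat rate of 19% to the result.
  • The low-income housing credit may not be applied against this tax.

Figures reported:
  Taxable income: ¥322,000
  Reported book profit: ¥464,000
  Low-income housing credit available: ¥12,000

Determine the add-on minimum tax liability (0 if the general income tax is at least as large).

¥61,642

General income tax:
  ¥322,000 × 9% = ¥28,980
  Less low-income housing credit ¥12,000 → ¥16,980

Minimum tax:
  Base (reported book profit): ¥464,000
  Exemption: ¥80,000 − 20% × (¥464,000 − ¥315,000) = ¥80,000 − ¥29,800 = ¥50,200
  Base: ¥464,000 − ¥50,200 = ¥413,800
  ¥413,800 × 19% = ¥78,622

Excess of minimum tax over general income tax: ¥78,622 − ¥16,980 = ¥61,642.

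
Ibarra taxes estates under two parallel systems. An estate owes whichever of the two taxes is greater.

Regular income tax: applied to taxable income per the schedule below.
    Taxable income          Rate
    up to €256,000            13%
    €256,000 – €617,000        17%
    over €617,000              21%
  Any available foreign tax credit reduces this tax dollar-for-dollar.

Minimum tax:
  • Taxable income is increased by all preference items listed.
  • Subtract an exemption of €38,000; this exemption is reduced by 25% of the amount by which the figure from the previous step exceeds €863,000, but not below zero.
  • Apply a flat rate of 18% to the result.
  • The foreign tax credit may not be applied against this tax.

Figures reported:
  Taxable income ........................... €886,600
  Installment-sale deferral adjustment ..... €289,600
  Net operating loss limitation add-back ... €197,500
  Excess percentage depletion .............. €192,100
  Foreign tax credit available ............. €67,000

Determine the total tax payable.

Minimum tax:
  Adjusted income: €886,600 + €289,600 + €197,500 + €192,100 = €1,565,800
  Exemption: 25% × (€1,565,800 − €863,000) = €175,700 ≥ €38,000, so the exemption is fully phased out
  Base: €1,565,800 − €0 = €1,565,800
  €1,565,800 × 18% = €281,844

Regular income tax:
  €256,000 × 13% = €33,280
  €361,000 × 17% = €61,370
  €269,600 × 21% = €56,616
  → €151,266
  Less foreign tax credit €67,000 → €84,266

€281,844 > €84,266, so the minimum tax is the binding amount.

€281,844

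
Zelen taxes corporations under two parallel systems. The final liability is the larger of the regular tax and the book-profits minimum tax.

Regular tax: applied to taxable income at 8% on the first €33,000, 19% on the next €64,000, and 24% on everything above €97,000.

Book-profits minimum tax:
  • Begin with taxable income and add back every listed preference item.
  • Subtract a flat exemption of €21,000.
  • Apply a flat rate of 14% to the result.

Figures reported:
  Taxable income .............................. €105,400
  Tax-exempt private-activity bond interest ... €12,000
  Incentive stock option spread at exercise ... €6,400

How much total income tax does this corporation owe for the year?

Book-profits minimum tax:
  Adjusted income: €105,400 + €12,000 + €6,400 = €123,800
  Less exemption €21,000 → base €102,800
  €102,800 × 14% = €14,392

Regular tax:
  €33,000 × 8% = €2,640
  €64,000 × 19% = €12,160
  €8,400 × 24% = €2,016
  → €16,816

€16,816 > €14,392, so the regular tax governs.

€16,816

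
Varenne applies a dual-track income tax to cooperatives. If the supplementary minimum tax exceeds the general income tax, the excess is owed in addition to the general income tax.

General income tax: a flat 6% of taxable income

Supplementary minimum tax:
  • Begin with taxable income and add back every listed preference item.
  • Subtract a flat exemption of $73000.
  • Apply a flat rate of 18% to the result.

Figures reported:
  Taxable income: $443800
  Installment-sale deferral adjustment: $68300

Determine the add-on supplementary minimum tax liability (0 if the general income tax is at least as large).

$52410

General income tax:
  $443800 × 6% = $26628

Supplementary minimum tax:
  Adjusted income: $443800 + $68300 = $512100
  Less exemption $73000 → base $439100
  $439100 × 18% = $79038

Excess of supplementary minimum tax over general income tax: $79038 − $26628 = $52410.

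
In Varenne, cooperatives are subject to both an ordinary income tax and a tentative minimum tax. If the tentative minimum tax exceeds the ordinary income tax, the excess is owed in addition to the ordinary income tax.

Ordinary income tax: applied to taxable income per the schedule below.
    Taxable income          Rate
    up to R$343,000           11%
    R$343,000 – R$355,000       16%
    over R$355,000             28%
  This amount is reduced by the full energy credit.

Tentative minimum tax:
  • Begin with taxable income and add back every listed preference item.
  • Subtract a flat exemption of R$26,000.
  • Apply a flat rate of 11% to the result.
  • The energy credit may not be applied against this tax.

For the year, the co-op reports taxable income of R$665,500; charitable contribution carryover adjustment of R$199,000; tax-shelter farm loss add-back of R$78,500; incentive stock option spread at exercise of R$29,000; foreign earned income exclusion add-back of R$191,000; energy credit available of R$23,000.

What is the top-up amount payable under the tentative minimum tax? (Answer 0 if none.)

R$21,480

Ordinary income tax:
  R$343,000 × 11% = R$37,730
  R$12,000 × 16% = R$1,920
  R$310,500 × 28% = R$86,940
  → R$126,590
  Less energy credit R$23,000 → R$103,590

Tentative minimum tax:
  Adjusted income: R$665,500 + R$199,000 + R$78,500 + R$29,000 + R$191,000 = R$1,163,000
  Less exemption R$26,000 → base R$1,137,000
  R$1,137,000 × 11% = R$125,070

Excess of tentative minimum tax over ordinary income tax: R$125,070 − R$103,590 = R$21,480.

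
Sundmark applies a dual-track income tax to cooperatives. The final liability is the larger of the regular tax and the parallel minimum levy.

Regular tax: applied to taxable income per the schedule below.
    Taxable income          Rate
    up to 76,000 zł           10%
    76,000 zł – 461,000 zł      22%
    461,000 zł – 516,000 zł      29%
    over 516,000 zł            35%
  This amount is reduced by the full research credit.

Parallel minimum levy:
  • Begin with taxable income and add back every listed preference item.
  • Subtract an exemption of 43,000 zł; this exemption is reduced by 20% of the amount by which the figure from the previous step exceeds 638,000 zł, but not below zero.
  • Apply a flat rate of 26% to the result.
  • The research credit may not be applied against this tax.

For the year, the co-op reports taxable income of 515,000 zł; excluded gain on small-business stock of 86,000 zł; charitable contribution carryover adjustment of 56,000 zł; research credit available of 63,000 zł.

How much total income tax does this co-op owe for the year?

Parallel minimum levy:
  Adjusted income: 515,000 zł + 86,000 zł + 56,000 zł = 657,000 zł
  Exemption: 43,000 zł − 20% × (657,000 zł − 638,000 zł) = 43,000 zł − 3,800 zł = 39,200 zł
  Base: 657,000 zł − 39,200 zł = 617,800 zł
  617,800 zł × 26% = 160,628 zł

Regular tax:
  76,000 zł × 10% = 7,600 zł
  385,000 zł × 22% = 84,700 zł
  54,000 zł × 29% = 15,660 zł
  → 107,960 zł
  Less research credit 63,000 zł → 44,960 zł

160,628 zł > 44,960 zł, so the parallel minimum levy is the binding amount.

160,628 zł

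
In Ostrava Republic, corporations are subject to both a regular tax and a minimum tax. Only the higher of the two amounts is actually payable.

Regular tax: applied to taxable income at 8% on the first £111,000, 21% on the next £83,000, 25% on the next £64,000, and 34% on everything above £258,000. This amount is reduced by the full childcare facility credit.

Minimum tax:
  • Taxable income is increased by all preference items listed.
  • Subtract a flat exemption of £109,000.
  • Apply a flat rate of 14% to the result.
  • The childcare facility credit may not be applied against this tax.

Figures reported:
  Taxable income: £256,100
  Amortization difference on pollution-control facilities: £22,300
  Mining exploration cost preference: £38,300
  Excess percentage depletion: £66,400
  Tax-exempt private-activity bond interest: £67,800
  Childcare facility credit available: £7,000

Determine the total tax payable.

Minimum tax:
  Adjusted income: £256,100 + £22,300 + £38,300 + £66,400 + £67,800 = £450,900
  Less exemption £109,000 → base £341,900
  £341,900 × 14% = £47,866

Regular tax:
  £111,000 × 8% = £8,880
  £83,000 × 21% = £17,430
  £62,100 × 25% = £15,525
  → £41,835
  Less childcare facility credit £7,000 → £34,835

£47,866 > £34,835, so the minimum tax is the binding amount.

£47,866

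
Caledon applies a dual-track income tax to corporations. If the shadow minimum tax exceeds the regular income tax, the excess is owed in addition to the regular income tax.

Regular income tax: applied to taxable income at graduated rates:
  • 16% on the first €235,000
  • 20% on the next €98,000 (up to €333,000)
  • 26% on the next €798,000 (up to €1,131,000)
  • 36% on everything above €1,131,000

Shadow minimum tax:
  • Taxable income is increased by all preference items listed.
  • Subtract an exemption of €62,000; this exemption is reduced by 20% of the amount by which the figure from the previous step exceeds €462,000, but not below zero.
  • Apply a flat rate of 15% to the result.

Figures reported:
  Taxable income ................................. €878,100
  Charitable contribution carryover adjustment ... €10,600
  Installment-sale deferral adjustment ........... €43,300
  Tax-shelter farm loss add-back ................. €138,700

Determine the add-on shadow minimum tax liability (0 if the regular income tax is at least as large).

€0

Shadow minimum tax:
  Adjusted income: €878,100 + €10,600 + €43,300 + €138,700 = €1,070,700
  Exemption: 20% × (€1,070,700 − €462,000) = €121,740 ≥ €62,000, so the exemption is fully phased out
  Base: €1,070,700 − €0 = €1,070,700
  €1,070,700 × 15% = €160,605

Regular income tax:
  €235,000 × 16% = €37,600
  €98,000 × 20% = €19,600
  €545,100 × 26% = €141,726
  → €198,926

€160,605 ≤ €198,926, so no add-on is due.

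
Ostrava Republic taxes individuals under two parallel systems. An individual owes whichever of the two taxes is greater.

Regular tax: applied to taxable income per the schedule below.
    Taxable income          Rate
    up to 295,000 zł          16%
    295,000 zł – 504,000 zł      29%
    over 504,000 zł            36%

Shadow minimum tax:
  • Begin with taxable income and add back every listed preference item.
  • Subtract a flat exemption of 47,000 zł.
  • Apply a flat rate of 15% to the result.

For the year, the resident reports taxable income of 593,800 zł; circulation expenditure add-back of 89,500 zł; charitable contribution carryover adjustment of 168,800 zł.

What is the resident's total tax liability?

Regular tax:
  295,000 zł × 16% = 47,200 zł
  209,000 zł × 29% = 60,610 zł
  89,800 zł × 36% = 32,328 zł
  → 140,138 zł

Shadow minimum tax:
  Adjusted income: 593,800 zł + 89,500 zł + 168,800 zł = 852,100 zł
  Less exemption 47,000 zł → base 805,100 zł
  805,100 zł × 15% = 120,765 zł

140,138 zł > 120,765 zł, so the regular tax governs.

140,138 zł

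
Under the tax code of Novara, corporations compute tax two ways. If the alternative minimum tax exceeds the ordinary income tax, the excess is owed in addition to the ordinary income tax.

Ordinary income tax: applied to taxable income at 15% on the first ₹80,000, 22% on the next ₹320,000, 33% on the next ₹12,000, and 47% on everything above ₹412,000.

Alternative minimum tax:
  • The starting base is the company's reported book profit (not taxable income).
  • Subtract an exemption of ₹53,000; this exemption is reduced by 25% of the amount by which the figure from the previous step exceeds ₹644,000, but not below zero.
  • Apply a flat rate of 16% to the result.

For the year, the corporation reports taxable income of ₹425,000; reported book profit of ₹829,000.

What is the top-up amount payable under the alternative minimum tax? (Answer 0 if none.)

Ordinary income tax:
  ₹80,000 × 15% = ₹12,000
  ₹320,000 × 22% = ₹70,400
  ₹12,000 × 33% = ₹3,960
  ₹13,000 × 47% = ₹6,110
  → ₹92,470

Alternative minimum tax:
  Base (reported book profit): ₹829,000
  Exemption: ₹53,000 − 25% × (₹829,000 − ₹644,000) = ₹53,000 − ₹46,250 = ₹6,750
  Base: ₹829,000 − ₹6,750 = ₹822,250
  ₹822,250 × 16% = ₹131,560

Excess of alternative minimum tax over ordinary income tax: ₹131,560 − ₹92,470 = ₹39,090.

₹39,090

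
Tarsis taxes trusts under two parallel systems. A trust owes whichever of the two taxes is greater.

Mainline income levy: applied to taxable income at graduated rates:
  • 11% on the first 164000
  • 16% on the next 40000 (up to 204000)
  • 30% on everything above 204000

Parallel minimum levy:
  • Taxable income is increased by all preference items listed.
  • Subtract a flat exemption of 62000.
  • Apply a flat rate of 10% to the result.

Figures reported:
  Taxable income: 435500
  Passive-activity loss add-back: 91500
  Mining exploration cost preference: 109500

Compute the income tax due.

93890

Mainline income levy:
  164000 × 11% = 18040
  40000 × 16% = 6400
  231500 × 30% = 69450
  → 93890

Parallel minimum levy:
  Adjusted income: 435500 + 91500 + 109500 = 636500
  Less exemption 62000 → base 574500
  574500 × 10% = 57450

93890 > 57450, so the mainline income levy governs.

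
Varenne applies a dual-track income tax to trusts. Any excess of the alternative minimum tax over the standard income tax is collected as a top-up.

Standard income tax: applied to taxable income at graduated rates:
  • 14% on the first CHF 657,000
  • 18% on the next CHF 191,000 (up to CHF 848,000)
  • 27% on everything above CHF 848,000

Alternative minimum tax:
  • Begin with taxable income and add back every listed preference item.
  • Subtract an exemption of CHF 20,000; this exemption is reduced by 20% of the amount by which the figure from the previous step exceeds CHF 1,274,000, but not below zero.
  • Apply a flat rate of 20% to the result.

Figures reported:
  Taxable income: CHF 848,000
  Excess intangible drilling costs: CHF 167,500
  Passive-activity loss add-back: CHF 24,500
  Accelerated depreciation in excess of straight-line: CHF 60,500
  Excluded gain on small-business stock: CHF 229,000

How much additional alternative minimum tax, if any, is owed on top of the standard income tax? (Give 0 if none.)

CHF 137,760

Standard income tax:
  CHF 657,000 × 14% = CHF 91,980
  CHF 191,000 × 18% = CHF 34,380
  → CHF 126,360

Alternative minimum tax:
  Adjusted income: CHF 848,000 + CHF 167,500 + CHF 24,500 + CHF 60,500 + CHF 229,000 = CHF 1,329,500
  Exemption: CHF 20,000 − 20% × (CHF 1,329,500 − CHF 1,274,000) = CHF 20,000 − CHF 11,100 = CHF 8,900
  Base: CHF 1,329,500 − CHF 8,900 = CHF 1,320,600
  CHF 1,320,600 × 20% = CHF 264,120

Excess of alternative minimum tax over standard income tax: CHF 264,120 − CHF 126,360 = CHF 137,760.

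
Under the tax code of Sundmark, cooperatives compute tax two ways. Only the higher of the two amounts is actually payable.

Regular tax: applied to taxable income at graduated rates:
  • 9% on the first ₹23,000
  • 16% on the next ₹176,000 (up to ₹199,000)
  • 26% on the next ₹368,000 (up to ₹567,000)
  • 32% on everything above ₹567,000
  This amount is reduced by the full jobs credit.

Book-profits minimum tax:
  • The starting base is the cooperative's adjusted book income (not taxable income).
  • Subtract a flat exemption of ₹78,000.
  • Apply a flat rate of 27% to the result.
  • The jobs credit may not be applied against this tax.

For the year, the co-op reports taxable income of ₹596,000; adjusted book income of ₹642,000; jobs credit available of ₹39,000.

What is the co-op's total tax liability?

Regular tax:
  ₹23,000 × 9% = ₹2,070
  ₹176,000 × 16% = ₹28,160
  ₹368,000 × 26% = ₹95,680
  ₹29,000 × 32% = ₹9,280
  → ₹135,190
  Less jobs credit ₹39,000 → ₹96,190

Book-profits minimum tax:
  Base (adjusted book income): ₹642,000
  Less exemption ₹78,000 → base ₹564,000
  ₹564,000 × 27% = ₹152,280

₹152,280 > ₹96,190, so the book-profits minimum tax is the binding amount.

₹152,280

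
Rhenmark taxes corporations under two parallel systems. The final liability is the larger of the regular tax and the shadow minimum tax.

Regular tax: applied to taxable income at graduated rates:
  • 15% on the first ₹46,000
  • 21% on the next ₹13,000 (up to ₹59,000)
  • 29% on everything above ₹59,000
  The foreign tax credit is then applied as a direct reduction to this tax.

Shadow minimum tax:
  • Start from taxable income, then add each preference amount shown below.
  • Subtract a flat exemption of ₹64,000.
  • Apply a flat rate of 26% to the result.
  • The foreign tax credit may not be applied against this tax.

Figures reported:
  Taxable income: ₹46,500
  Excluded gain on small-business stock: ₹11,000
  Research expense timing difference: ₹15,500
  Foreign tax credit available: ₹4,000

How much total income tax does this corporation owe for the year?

₹3,005

Regular tax:
  ₹46,000 × 15% = ₹6,900
  ₹500 × 21% = ₹105
  → ₹7,005
  Less foreign tax credit ₹4,000 → ₹3,005

Shadow minimum tax:
  Adjusted income: ₹46,500 + ₹11,000 + ₹15,500 = ₹73,000
  Less exemption ₹64,000 → base ₹9,000
  ₹9,000 × 26% = ₹2,340

₹3,005 > ₹2,340, so the regular tax governs.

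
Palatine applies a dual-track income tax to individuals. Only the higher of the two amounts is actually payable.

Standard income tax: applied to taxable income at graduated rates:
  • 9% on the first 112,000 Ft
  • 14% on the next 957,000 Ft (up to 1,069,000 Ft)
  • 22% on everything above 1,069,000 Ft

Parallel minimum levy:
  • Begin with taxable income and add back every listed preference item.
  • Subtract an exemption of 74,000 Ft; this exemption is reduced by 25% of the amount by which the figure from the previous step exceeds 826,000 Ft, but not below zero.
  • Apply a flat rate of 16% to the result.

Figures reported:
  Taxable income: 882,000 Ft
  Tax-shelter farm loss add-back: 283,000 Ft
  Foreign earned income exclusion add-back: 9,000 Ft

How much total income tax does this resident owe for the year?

187,840 Ft

Parallel minimum levy:
  Adjusted income: 882,000 Ft + 283,000 Ft + 9,000 Ft = 1,174,000 Ft
  Exemption: 25% × (1,174,000 Ft − 826,000 Ft) = 87,000 Ft ≥ 74,000 Ft, so the exemption is fully phased out
  Base: 1,174,000 Ft − 0 Ft = 1,174,000 Ft
  1,174,000 Ft × 16% = 187,840 Ft

Standard income tax:
  112,000 Ft × 9% = 10,080 Ft
  770,000 Ft × 14% = 107,800 Ft
  → 117,880 Ft

187,840 Ft > 117,880 Ft, so the parallel minimum levy is the binding amount.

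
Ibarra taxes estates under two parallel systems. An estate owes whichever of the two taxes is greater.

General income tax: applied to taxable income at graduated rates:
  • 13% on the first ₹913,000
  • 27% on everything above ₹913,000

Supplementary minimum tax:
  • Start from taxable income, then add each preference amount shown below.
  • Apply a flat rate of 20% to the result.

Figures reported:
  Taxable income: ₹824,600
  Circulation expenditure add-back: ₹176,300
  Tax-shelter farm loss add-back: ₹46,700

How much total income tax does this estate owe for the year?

₹209,520

Supplementary minimum tax:
  Adjusted income: ₹824,600 + ₹176,300 + ₹46,700 = ₹1,047,600
  ₹1,047,600 × 20% = ₹209,520

General income tax:
  ₹824,600 × 13% = ₹107,198

₹209,520 > ₹107,198, so the supplementary minimum tax is the binding amount.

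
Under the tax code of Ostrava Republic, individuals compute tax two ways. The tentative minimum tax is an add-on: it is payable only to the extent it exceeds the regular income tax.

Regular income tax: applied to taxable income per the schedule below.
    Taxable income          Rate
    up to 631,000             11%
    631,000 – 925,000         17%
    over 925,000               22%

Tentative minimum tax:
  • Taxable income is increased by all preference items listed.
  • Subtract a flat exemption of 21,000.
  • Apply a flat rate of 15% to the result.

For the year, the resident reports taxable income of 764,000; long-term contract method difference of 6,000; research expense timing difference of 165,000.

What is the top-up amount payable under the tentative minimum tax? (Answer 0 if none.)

45,080

Regular income tax:
  631,000 × 11% = 69,410
  133,000 × 17% = 22,610
  → 92,020

Tentative minimum tax:
  Adjusted income: 764,000 + 6,000 + 165,000 = 935,000
  Less exemption 21,000 → base 914,000
  914,000 × 15% = 137,100

Excess of tentative minimum tax over regular income tax: 137,100 − 92,020 = 45,080.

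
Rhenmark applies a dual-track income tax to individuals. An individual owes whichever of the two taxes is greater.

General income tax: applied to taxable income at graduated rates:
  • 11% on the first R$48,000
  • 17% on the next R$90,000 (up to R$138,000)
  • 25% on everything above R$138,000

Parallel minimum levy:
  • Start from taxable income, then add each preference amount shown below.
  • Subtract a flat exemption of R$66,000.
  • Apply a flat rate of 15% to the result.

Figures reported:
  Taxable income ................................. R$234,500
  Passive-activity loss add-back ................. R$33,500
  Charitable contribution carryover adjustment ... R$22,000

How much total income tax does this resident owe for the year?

Parallel minimum levy:
  Adjusted income: R$234,500 + R$33,500 + R$22,000 = R$290,000
  Less exemption R$66,000 → base R$224,000
  R$224,000 × 15% = R$33,600

General income tax:
  R$48,000 × 11% = R$5,280
  R$90,000 × 17% = R$15,300
  R$96,500 × 25% = R$24,125
  → R$44,705

R$44,705 > R$33,600, so the general income tax governs.

R$44,705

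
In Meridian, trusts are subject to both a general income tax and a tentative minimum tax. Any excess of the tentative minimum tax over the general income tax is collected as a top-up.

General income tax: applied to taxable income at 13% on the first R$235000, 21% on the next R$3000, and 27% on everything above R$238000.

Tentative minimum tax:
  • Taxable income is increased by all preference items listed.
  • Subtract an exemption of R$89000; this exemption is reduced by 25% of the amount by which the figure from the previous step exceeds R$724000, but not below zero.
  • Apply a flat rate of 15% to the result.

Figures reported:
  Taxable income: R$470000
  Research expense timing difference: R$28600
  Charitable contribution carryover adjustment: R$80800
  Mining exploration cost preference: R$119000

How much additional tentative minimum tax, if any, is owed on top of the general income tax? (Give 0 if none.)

R$0

General income tax:
  R$235000 × 13% = R$30550
  R$3000 × 21% = R$630
  R$232000 × 27% = R$62640
  → R$93820

Tentative minimum tax:
  Adjusted income: R$470000 + R$28600 + R$80800 + R$119000 = R$698400
  Exemption: R$698400 ≤ R$724000, so full R$89000 applies
  Base: R$698400 − R$89000 = R$609400
  R$609400 × 15% = R$91410

R$91410 ≤ R$93820, so no add-on is due.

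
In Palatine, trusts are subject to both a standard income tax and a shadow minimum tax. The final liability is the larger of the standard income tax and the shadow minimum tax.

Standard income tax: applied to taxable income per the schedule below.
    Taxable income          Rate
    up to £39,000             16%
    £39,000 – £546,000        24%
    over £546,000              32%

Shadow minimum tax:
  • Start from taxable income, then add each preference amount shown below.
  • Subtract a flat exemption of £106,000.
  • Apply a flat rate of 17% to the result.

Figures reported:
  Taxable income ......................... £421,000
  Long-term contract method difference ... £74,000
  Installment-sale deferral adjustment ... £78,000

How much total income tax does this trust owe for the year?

£97,920

Standard income tax:
  £39,000 × 16% = £6,240
  £382,000 × 24% = £91,680
  → £97,920

Shadow minimum tax:
  Adjusted income: £421,000 + £74,000 + £78,000 = £573,000
  Less exemption £106,000 → base £467,000
  £467,000 × 17% = £79,390

£97,920 > £79,390, so the standard income tax governs.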